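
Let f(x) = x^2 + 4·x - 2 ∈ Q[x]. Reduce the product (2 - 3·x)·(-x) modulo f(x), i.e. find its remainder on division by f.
First multiply in Q[x] without reducing: a · b = 3·x^2 - 2·x. Now divide by f(x) = x^2 + 4·x - 2, eliminating the leading term at each step:
  leading term 3·x^2: subtract (3)·f(x) = 3·x^2 + 12·x - 6, leaving 6 - 14·x
The degree is now < 2, so this is the remainder. Hence a · b ≡ 6 - 14·x in Q[x]/(f).

Final answer: a · b ≡ 6 - 14·x (mod f(x))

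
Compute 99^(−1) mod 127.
Apply the extended Euclidean algorithm to (127, 99), tracking rows (r, s, t) with s·127 + t·99 = r. Each division r_prev = q·r_cur + r_new produces the new row as (previous row) − q·(current row):
  row A: (127, 1, 0)   [1·127 + 0·99 = 127]
  row B: (99, 0, 1)   [0·127 + 1·99 = 99]
  127 = 1·99 + 28   → row C = row A − 1·row B = (28, 1, −1)   [check: 1·127 − 1·99 = 28]
  99 = 3·28 + 15   → row D = row B − 3·row C = (15, −3, 4)   [check: −3·127 + 4·99 = 15]
  28 = 1·15 + 13   → row E = row C − 1·row D = (13, 4, −5)   [check: 4·127 − 5·99 = 13]
  15 = 1·13 + 2   → row F = row D − 1·row E = (2, −7, 9)   [check: −7·127 + 9·99 = 2]
  13 = 6·2 + 1   → row G = row E − 6·row F = (1, 46, −59)   [check: 46·127 − 59·99 = 1]
  2 = 2·1 + 0   → remainder 0, stop. gcd = 1 (last nonzero row G).
The gcd is 1, so 99 is invertible mod 127. The last nonzero row gives 46·127 − 59·99 = 1, so t = −59. So 99^(−1) ≡ −59 ≡ 68 (mod 127). Verify: 99 · 68 = 6732 ≡ 1 (mod 127). ✓

Final answer: 99^(−1) ≡ 68 (mod 127)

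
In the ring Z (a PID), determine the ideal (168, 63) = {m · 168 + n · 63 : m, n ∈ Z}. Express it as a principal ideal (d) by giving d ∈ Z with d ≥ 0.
In the PID Z, (a, b) is generated by gcd(a, b). Compute gcd(168, 63) with the extended Euclidean algorithm, tracking rows (r, s, t) with s·168 + t·63 = r:
  row A: (168, 1, 0)   [1·168 + 0·63 = 168]
  row B: (63, 0, 1)   [0·168 + 1·63 = 63]
  168 = 2·63 + 42   → row C = row A − 2·row B = (42, 1, −2)   [check: 1·168 − 2·63 = 42]
  63 = 1·42 + 21   → row D = row B − 1·row C = (21, −1, 3)   [check: −1·168 + 3·63 = 21]
  42 = 2·21 + 0   → remainder 0, stop. gcd = 21 (last nonzero row D).
So gcd(168, 63) = 21, with Bézout identity −1·168 + 3·63 = 21. Containment (⊇): the Bézout identity exhibits 21 as an element of (168, 63), giving (21) ⊆ (168, 63). Containment (⊆): since 21 | 168 and 21 | 63 (168 = 21·8, 63 = 21·3), every Z-linear combination of 168 and 63 is divisible by 21, so (168, 63) ⊆ (21). Therefore (168, 63) = (21), d = 21.

Final answer: (168, 63) = (21); d = 21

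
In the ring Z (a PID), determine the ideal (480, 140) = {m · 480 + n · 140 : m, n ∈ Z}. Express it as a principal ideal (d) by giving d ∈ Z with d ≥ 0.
(480, 140) = (20); d = 20

In the PID Z, (a, b) is generated by gcd(a, b). Compute gcd(480, 140) with the extended Euclidean algorithm, tracking rows (r, s, t) with s·480 + t·140 = r:
  row A: (480, 1, 0)   [1·480 + 0·140 = 480]
  row B: (140, 0, 1)   [0·480 + 1·140 = 140]
  480 = 3·140 + 60   → row C = row A − 3·row B = (60, 1, −3)   [check: 1·480 − 3·140 = 60]
  140 = 2·60 + 20   → row D = row B − 2·row C = (20, −2, 7)   [check: −2·480 + 7·140 = 20]
  60 = 3·20 + 0   → remainder 0, stop. gcd = 20 (last nonzero row D).
So gcd(480, 140) = 20, with Bézout identity −2·480 + 7·140 = 20. Containment (⊇): the Bézout identity exhibits 20 as an element of (480, 140), giving (20) ⊆ (480, 140). Containment (⊆): since 20 | 480 and 20 | 140 (480 = 20·24, 140 = 20·7), every Z-linear combination of 480 and 140 is divisible by 20, so (480, 140) ⊆ (20). Therefore (480, 140) = (20), d = 20.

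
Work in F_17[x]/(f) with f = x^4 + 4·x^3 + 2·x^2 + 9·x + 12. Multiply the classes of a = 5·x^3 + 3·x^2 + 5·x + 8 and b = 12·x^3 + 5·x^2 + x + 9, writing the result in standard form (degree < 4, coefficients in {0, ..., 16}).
a · b ≡ 3·x^3 + 2·x^2 + 10·x + 1 (mod f(x))

Multiply as integer polynomials: a · b = 60·x^6 + 61·x^5 + 80·x^4 + 169·x^3 + 72·x^2 + 53·x + 72. Reducing coefficients mod 17: a · b ≡ 9·x^6 + 10·x^5 + 12·x^4 + 16·x^3 + 4·x^2 + 2·x + 4. Now divide by f(x) = x^4 + 4·x^3 + 2·x^2 + 9·x + 12 in F_17[x], eliminating the leading term at each step:
  leading term 9·x^6: subtract (9·x^2)·f(x) = 9·x^6 + 2·x^5 + x^4 + 13·x^3 + 6·x^2, leaving 8·x^5 + 11·x^4 + 3·x^3 + 15·x^2 + 2·x + 4 (coefficients mod 17)
  leading term 8·x^5: subtract (8·x)·f(x) = 8·x^5 + 15·x^4 + 16·x^3 + 4·x^2 + 11·x, leaving 13·x^4 + 4·x^3 + 11·x^2 + 8·x + 4 (coefficients mod 17)
  leading term 13·x^4: subtract (13)·f(x) = 13·x^4 + x^3 + 9·x^2 + 15·x + 3, leaving 3·x^3 + 2·x^2 + 10·x + 1 (coefficients mod 17)
The degree is now < 4, so this is the remainder. Hence a · b ≡ 3·x^3 + 2·x^2 + 10·x + 1 in F_17[x]/(f).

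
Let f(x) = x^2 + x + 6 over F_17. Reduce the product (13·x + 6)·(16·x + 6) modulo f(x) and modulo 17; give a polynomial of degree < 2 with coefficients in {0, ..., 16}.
a · b ≡ 12 (mod f(x))

Multiply as integer polynomials: a · b = 208·x^2 + 174·x + 36. Reducing coefficients mod 17: a · b ≡ 4·x^2 + 4·x + 2. Now divide by f(x) = x^2 + x + 6 in F_17[x], eliminating the leading term at each step:
  leading term 4·x^2: subtract (4)·f(x) = 4·x^2 + 4·x + 7, leaving 12 (coefficients mod 17)
The degree is now < 2, so this is the remainder. Hence a · b ≡ 12 in F_17[x]/(f).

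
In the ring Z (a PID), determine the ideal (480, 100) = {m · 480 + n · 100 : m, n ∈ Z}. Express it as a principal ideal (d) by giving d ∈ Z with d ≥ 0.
In the PID Z, (a, b) is generated by gcd(a, b). Compute gcd(480, 100) with the extended Euclidean algorithm, tracking rows (r, s, t) with s·480 + t·100 = r:
  row A: (480, 1, 0)   [1·480 + 0·100 = 480]
  row B: (100, 0, 1)   [0·480 + 1·100 = 100]
  480 = 4·100 + 80   → row C = row A − 4·row B = (80, 1, −4)   [check: 1·480 − 4·100 = 80]
  100 = 1·80 + 20   → row D = row B − 1·row C = (20, −1, 5)   [check: −1·480 + 5·100 = 20]
  80 = 4·20 + 0   → remainder 0, stop. gcd = 20 (last nonzero row D).
So gcd(480, 100) = 20, with Bézout identity −1·480 + 5·100 = 20. Containment (⊇): the Bézout identity exhibits 20 as an element of (480, 100), giving (20) ⊆ (480, 100). Containment (⊆): since 20 | 480 and 20 | 100 (480 = 20·24, 100 = 20·5), every Z-linear combination of 480 and 100 is divisible by 20, so (480, 100) ⊆ (20). Therefore (480, 100) = (20), d = 20.

Final answer: (480, 100) = (20); d = 20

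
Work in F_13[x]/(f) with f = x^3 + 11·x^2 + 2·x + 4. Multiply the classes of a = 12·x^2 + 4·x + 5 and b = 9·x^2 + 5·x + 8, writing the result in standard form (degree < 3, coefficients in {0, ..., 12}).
a · b ≡ 10·x^2 + 2·x + 1 (mod f(x))

Multiply as integer polynomials: a · b = 108·x^4 + 96·x^3 + 161·x^2 + 57·x + 40. Reducing coefficients mod 13: a · b ≡ 4·x^4 + 5·x^3 + 5·x^2 + 5·x + 1. Now divide by f(x) = x^3 + 11·x^2 + 2·x + 4 in F_13[x], eliminating the leading term at each step:
  leading term 4·x^4: subtract (4·x)·f(x) = 4·x^4 + 5·x^3 + 8·x^2 + 3·x, leaving 10·x^2 + 2·x + 1 (coefficients mod 13)
The degree is now < 3, so this is the remainder. Hence a · b ≡ 10·x^2 + 2·x + 1 in F_13[x]/(f).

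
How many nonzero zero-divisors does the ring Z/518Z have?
Z/518Z has 301 nonzero zero-divisors

In Z/518Z each nonzero element is either a unit (gcd with 518 is 1) or a zero-divisor (gcd > 1). The number of units is φ(518): factorise 518 = 2 · 7 · 37, so φ(518) = (2 − 1) · (7 − 1) · (37 − 1) = 1 · 6 · 36 = 216. The nonzero elements number 518 − 1 = 517. Hence the nonzero zero-divisors number 517 − 216 = 301.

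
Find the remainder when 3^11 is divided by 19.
Use repeated squaring. Binary(11) = 1011. Walk through the bits of the exponent 11 left-to-right: at each bit after the leading one, square the running value, then multiply by 3 if the bit is 1 (always reducing mod 19):
  bit 1 = 1 (leading): start with 3.
  bit 2 = 0: square 3^2 = 9 (mod 19).
  bit 3 = 1: square 9^2 = 81 ≡ 5; bit is 1, so multiply 5·3 = 15 (mod 19).
  bit 4 = 1: square 15^2 = 225 ≡ 16; bit is 1, so multiply 16·3 = 48 ≡ 10 (mod 19).
Final value: 3^11 ≡ 10 (mod 19).

Final answer: 10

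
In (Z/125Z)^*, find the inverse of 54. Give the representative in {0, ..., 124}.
54^(−1) ≡ 44 (mod 125)

Apply the extended Euclidean algorithm to (125, 54), tracking rows (r, s, t) with s·125 + t·54 = r. Each division r_prev = q·r_cur + r_new produces the new row as (previous row) − q·(current row):
  row A: (125, 1, 0)   [1·125 + 0·54 = 125]
  row B: (54, 0, 1)   [0·125 + 1·54 = 54]
  125 = 2·54 + 17   → row C = row A − 2·row B = (17, 1, −2)   [check: 1·125 − 2·54 = 17]
  54 = 3·17 + 3   → row D = row B − 3·row C = (3, −3, 7)   [check: −3·125 + 7·54 = 3]
  17 = 5·3 + 2   → row E = row C − 5·row D = (2, 16, −37)   [check: 16·125 − 37·54 = 2]
  3 = 1·2 + 1   → row F = row D − 1·row E = (1, −19, 44)   [check: −19·125 + 44·54 = 1]
  2 = 2·1 + 0   → remainder 0, stop. gcd = 1 (last nonzero row F).
The gcd is 1, so 54 is invertible mod 125. The last nonzero row gives −19·125 + 44·54 = 1, so t = 44. So 54^(−1) ≡ 44 (mod 125). Verify: 54 · 44 = 2376 ≡ 1 (mod 125). ✓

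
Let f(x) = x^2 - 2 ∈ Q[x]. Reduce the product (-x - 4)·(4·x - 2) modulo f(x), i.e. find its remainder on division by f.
First multiply in Q[x] without reducing: a · b = -4·x^2 - 14·x + 8. Now divide by f(x) = x^2 - 2, eliminating the leading term at each step:
  leading term -4·x^2: subtract (-4)·f(x) = 8 - 4·x^2, leaving -14·x
The degree is now < 2, so this is the remainder. Hence a · b ≡ -14·x in Q[x]/(f).

Final answer: a · b ≡ -14·x (mod f(x))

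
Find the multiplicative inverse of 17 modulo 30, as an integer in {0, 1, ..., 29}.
17^(−1) ≡ 23 (mod 30)

Apply the extended Euclidean algorithm to (30, 17), tracking rows (r, s, t) with s·30 + t·17 = r. Each division r_prev = q·r_cur + r_new produces the new row as (previous row) − q·(current row):
  row A: (30, 1, 0)   [1·30 + 0·17 = 30]
  row B: (17, 0, 1)   [0·30 + 1·17 = 17]
  30 = 1·17 + 13   → row C = row A − 1·row B = (13, 1, −1)   [check: 1·30 − 1·17 = 13]
  17 = 1·13 + 4   → row D = row B − 1·row C = (4, −1, 2)   [check: −1·30 + 2·17 = 4]
  13 = 3·4 + 1   → row E = row C − 3·row D = (1, 4, −7)   [check: 4·30 − 7·17 = 1]
  4 = 4·1 + 0   → remainder 0, stop. gcd = 1 (last nonzero row E).
The gcd is 1, so 17 is invertible mod 30. The last nonzero row gives 4·30 − 7·17 = 1, so t = −7. So 17^(−1) ≡ −7 ≡ 23 (mod 30). Verify: 17 · 23 = 391 ≡ 1 (mod 30). ✓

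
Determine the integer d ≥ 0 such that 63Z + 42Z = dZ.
In the PID Z, (a, b) is generated by gcd(a, b). Compute gcd(63, 42) with the extended Euclidean algorithm, tracking rows (r, s, t) with s·63 + t·42 = r:
  row A: (63, 1, 0)   [1·63 + 0·42 = 63]
  row B: (42, 0, 1)   [0·63 + 1·42 = 42]
  63 = 1·42 + 21   → row C = row A − 1·row B = (21, 1, −1)   [check: 1·63 − 1·42 = 21]
  42 = 2·21 + 0   → remainder 0, stop. gcd = 21 (last nonzero row C).
So gcd(63, 42) = 21, with Bézout identity 1·63 − 1·42 = 21. Containment (⊇): the Bézout identity exhibits 21 as an element of (63, 42), giving (21) ⊆ (63, 42). Containment (⊆): since 21 | 63 and 21 | 42 (63 = 21·3, 42 = 21·2), every Z-linear combination of 63 and 42 is divisible by 21, so (63, 42) ⊆ (21). Therefore (63, 42) = (21), d = 21.

Final answer: (63, 42) = (21); d = 21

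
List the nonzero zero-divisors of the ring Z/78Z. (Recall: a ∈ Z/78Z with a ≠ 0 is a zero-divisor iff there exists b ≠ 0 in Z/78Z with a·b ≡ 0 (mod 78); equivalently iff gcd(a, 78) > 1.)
nonzero zero-divisors of Z/78Z = {2, 3, 4, 6, 8, 9, 10, 12, 13, 14, 15, 16, 18, 20, 21, 22, 24, 26, 27, 28, 30, 32, 33, 34, 36, 38, 39, 40, 42, 44, 45, 46, 48, 50, 51, 52, 54, 56, 57, 58, 60, 62, 63, 64, 65, 66, 68, 69, 70, 72, 74, 75, 76}

An element a ∈ Z/78Z (with a ≠ 0) is a zero-divisor iff gcd(a, 78) > 1 (because a is a unit precisely when gcd(a, n) = 1, and in Z/nZ every nonzero, non-unit element is a zero-divisor). Scan a = 1, ..., 77 and keep those with gcd(a, 78) > 1:
  gcd(2, 78) = 2, gcd(3, 78) = 3, gcd(4, 78) = 2, gcd(6, 78) = 6, gcd(8, 78) = 2, gcd(9, 78) = 3, gcd(10, 78) = 2, gcd(12, 78) = 6, gcd(13, 78) = 13, gcd(14, 78) = 2, gcd(15, 78) = 3, gcd(16, 78) = 2, gcd(18, 78) = 6, gcd(20, 78) = 2, gcd(21, 78) = 3, gcd(22, 78) = 2, gcd(24, 78) = 6, gcd(26, 78) = 26, gcd(27, 78) = 3, gcd(28, 78) = 2, gcd(30, 78) = 6, gcd(32, 78) = 2, gcd(33, 78) = 3, gcd(34, 78) = 2, gcd(36, 78) = 6, gcd(38, 78) = 2, gcd(39, 78) = 39, gcd(40, 78) = 2, gcd(42, 78) = 6, gcd(44, 78) = 2, gcd(45, 78) = 3, gcd(46, 78) = 2, gcd(48, 78) = 6, gcd(50, 78) = 2, gcd(51, 78) = 3, gcd(52, 78) = 26, gcd(54, 78) = 6, gcd(56, 78) = 2, gcd(57, 78) = 3, gcd(58, 78) = 2, gcd(60, 78) = 6, gcd(62, 78) = 2, gcd(63, 78) = 3, gcd(64, 78) = 2, gcd(65, 78) = 13, gcd(66, 78) = 6, gcd(68, 78) = 2, gcd(69, 78) = 3, gcd(70, 78) = 2, gcd(72, 78) = 6, gcd(74, 78) = 2, gcd(75, 78) = 3, gcd(76, 78) = 2.
All other a ∈ {1, ..., 77} have gcd(a, 78) = 1 and are units. So the nonzero zero-divisors are exactly the 53 values of a appearing in this scan.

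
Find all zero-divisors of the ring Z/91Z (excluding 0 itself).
An element a ∈ Z/91Z (with a ≠ 0) is a zero-divisor iff gcd(a, 91) > 1 (because a is a unit precisely when gcd(a, n) = 1, and in Z/nZ every nonzero, non-unit element is a zero-divisor). Scan a = 1, ..., 90 and keep those with gcd(a, 91) > 1:
  gcd(7, 91) = 7, gcd(13, 91) = 13, gcd(14, 91) = 7, gcd(21, 91) = 7, gcd(26, 91) = 13, gcd(28, 91) = 7, gcd(35, 91) = 7, gcd(39, 91) = 13, gcd(42, 91) = 7, gcd(49, 91) = 7, gcd(52, 91) = 13, gcd(56, 91) = 7, gcd(63, 91) = 7, gcd(65, 91) = 13, gcd(70, 91) = 7, gcd(77, 91) = 7, gcd(78, 91) = 13, gcd(84, 91) = 7.
All other a ∈ {1, ..., 90} have gcd(a, 91) = 1 and are units. So the nonzero zero-divisors are exactly the 18 values of a appearing in this scan.

Final answer: nonzero zero-divisors of Z/91Z = {7, 13, 14, 21, 26, 28, 35, 39, 42, 49, 52, 56, 63, 65, 70, 77, 78, 84}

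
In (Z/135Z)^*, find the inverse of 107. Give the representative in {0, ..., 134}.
Apply the extended Euclidean algorithm to (135, 107), tracking rows (r, s, t) with s·135 + t·107 = r. Each division r_prev = q·r_cur + r_new produces the new row as (previous row) − q·(current row):
  row A: (135, 1, 0)   [1·135 + 0·107 = 135]
  row B: (107, 0, 1)   [0·135 + 1·107 = 107]
  135 = 1·107 + 28   → row C = row A − 1·row B = (28, 1, −1)   [check: 1·135 − 1·107 = 28]
  107 = 3·28 + 23   → row D = row B − 3·row C = (23, −3, 4)   [check: −3·135 + 4·107 = 23]
  28 = 1·23 + 5   → row E = row C − 1·row D = (5, 4, −5)   [check: 4·135 − 5·107 = 5]
  23 = 4·5 + 3   → row F = row D − 4·row E = (3, −19, 24)   [check: −19·135 + 24·107 = 3]
  5 = 1·3 + 2   → row G = row E − 1·row F = (2, 23, −29)   [check: 23·135 − 29·107 = 2]
  3 = 1·2 + 1   → row H = row F − 1·row G = (1, −42, 53)   [check: −42·135 + 53·107 = 1]
  2 = 2·1 + 0   → remainder 0, stop. gcd = 1 (last nonzero row H).
The gcd is 1, so 107 is invertible mod 135. The last nonzero row gives −42·135 + 53·107 = 1, so t = 53. So 107^(−1) ≡ 53 (mod 135). Verify: 107 · 53 = 5671 ≡ 1 (mod 135). ✓

Final answer: 107^(−1) ≡ 53 (mod 135)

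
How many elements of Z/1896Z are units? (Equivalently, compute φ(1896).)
An element a ∈ Z/1896Z is a unit iff gcd(a, 1896) = 1, so the number of units is φ(1896). φ is multiplicative, with φ(p^e) = p^e − p^(e−1). Factorise 1896 = 2^3 · 3 · 79. Then
  φ(1896) = (2^3 − 2^2) · (3 − 1) · (79 − 1) = 4 · 2 · 78 = 624.

Final answer: Z/1896Z has φ(1896) = 624 units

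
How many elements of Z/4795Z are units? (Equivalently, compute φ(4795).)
Z/4795Z has φ(4795) = 3264 units

An element a ∈ Z/4795Z is a unit iff gcd(a, 4795) = 1, so the number of units is φ(4795). φ is multiplicative, with φ(p^e) = p^e − p^(e−1). Factorise 4795 = 5 · 7 · 137. Then
  φ(4795) = (5 − 1) · (7 − 1) · (137 − 1) = 4 · 6 · 136 = 3264.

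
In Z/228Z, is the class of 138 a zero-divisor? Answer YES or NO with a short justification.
YES

gcd(138, 228) = 6 > 1, so 138 is not a unit in Z/228Z. In Z/nZ every nonzero non-unit is a zero-divisor: explicitly, take b = 228/gcd = 38 ≠ 0 (mod 228); then 138·38 = 5244 = 23·228, i.e. 138·38 ≡ 0 (mod 228). So 138 is a zero-divisor.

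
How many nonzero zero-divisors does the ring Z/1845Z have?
Z/1845Z has 884 nonzero zero-divisors

In Z/1845Z each nonzero element is either a unit (gcd with 1845 is 1) or a zero-divisor (gcd > 1). The number of units is φ(1845): factorise 1845 = 3^2 · 5 · 41, so φ(1845) = (3^2 − 3^1) · (5 − 1) · (41 − 1) = 6 · 4 · 40 = 960. The nonzero elements number 1845 − 1 = 1844. Hence the nonzero zero-divisors number 1844 − 960 = 884.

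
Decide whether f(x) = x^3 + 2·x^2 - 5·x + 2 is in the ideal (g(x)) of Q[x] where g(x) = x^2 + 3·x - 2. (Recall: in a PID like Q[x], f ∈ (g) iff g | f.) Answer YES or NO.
YES

In Q[x] the ideal (g) consists of all multiples of g, so f ∈ (g) iff g | f, i.e. iff the remainder of f on division by g is 0. Divide f by g (g is monic, so eliminate the leading term of the running remainder at each step):
  leading term x^3: subtract (x)·g(x) = x^3 + 3·x^2 - 2·x, leaving -x^2 - 3·x + 2
  leading term -x^2: subtract (-1)·g(x) = -x^2 - 3·x + 2, leaving 0
The remainder is 0, so f(x) = g(x) · h(x) with h(x) = x - 1. Hence g | f, i.e. f ∈ (g).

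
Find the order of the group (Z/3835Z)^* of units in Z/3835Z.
|(Z/3835Z)^*| = 2784

(Z/3835Z)^* consists of the classes a with gcd(a, 3835) = 1, so its order is φ(3835). φ is multiplicative, with φ(p^e) = p^e − p^(e−1). Factorise 3835 = 5 · 13 · 59. Then
  φ(3835) = (5 − 1) · (13 − 1) · (59 − 1) = 4 · 12 · 58 = 2784.
Thus |(Z/3835Z)^*| = 2784.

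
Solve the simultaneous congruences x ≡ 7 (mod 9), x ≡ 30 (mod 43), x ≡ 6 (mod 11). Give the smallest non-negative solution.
The moduli 9, 43, 11 are pairwise coprime, so by the CRT there is a unique solution mod 9·43·11 = 4257.
Solve by successive substitution. Start with x ≡ 7 (mod 9).
  Combine with x ≡ 30 (mod 43): write x = 7 + 9·t and require 7 + 9·t ≡ 30 (mod 43), i.e. 9·t ≡ 30 − 7 ≡ 23 (mod 43). Since 9^(−1) ≡ 24 (mod 43), t ≡ 24·23 ≡ 36 (mod 43). So x ≡ 7 + 9·36 = 331 (mod 387).
  Combine with x ≡ 6 (mod 11): write x = 331 + 387·t and require 331 + 387·t ≡ 6 (mod 11), i.e. 387·t ≡ 6 − 331 ≡ 5 (mod 11). Since 387^(−1) ≡ 6 (mod 11) (387 ≡ 2 (mod 11)), t ≡ 6·5 ≡ 8 (mod 11). So x ≡ 331 + 387·8 = 3427 (mod 4257).
Unique solution in [0, 4257): x = 3427.

Final answer: x ≡ 3427 (mod 4257); the representative in [0, 4257) is 3427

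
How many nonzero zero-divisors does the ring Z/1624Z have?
Z/1624Z has 951 nonzero zero-divisors

In Z/1624Z each nonzero element is either a unit (gcd with 1624 is 1) or a zero-divisor (gcd > 1). The number of units is φ(1624): factorise 1624 = 2^3 · 7 · 29, so φ(1624) = (2^3 − 2^2) · (7 − 1) · (29 − 1) = 4 · 6 · 28 = 672. The nonzero elements number 1624 − 1 = 1623. Hence the nonzero zero-divisors number 1623 − 672 = 951.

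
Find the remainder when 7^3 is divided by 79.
27

Use repeated squaring. Binary(3) = 11. Walk through the bits of the exponent 3 left-to-right: at each bit after the leading one, square the running value, then multiply by 7 if the bit is 1 (always reducing mod 79):
  bit 1 = 1 (leading): start with 7.
  bit 2 = 1: square 7^2 = 49; bit is 1, so multiply 49·7 = 343 ≡ 27 (mod 79).
Final value: 7^3 ≡ 27 (mod 79).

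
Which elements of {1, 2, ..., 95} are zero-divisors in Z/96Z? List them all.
nonzero zero-divisors of Z/96Z = {2, 3, 4, 6, 8, 9, 10, 12, 14, 15, 16, 18, 20, 21, 22, 24, 26, 27, 28, 30, 32, 33, 34, 36, 38, 39, 40, 42, 44, 45, 46, 48, 50, 51, 52, 54, 56, 57, 58, 60, 62, 63, 64, 66, 68, 69, 70, 72, 74, 75, 76, 78, 80, 81, 82, 84, 86, 87, 88, 90, 92, 93, 94}

An element a ∈ Z/96Z (with a ≠ 0) is a zero-divisor iff gcd(a, 96) > 1 (because a is a unit precisely when gcd(a, n) = 1, and in Z/nZ every nonzero, non-unit element is a zero-divisor). Scan a = 1, ..., 95 and keep those with gcd(a, 96) > 1:
  gcd(2, 96) = 2, gcd(3, 96) = 3, gcd(4, 96) = 4, gcd(6, 96) = 6, gcd(8, 96) = 8, gcd(9, 96) = 3, gcd(10, 96) = 2, gcd(12, 96) = 12, gcd(14, 96) = 2, gcd(15, 96) = 3, gcd(16, 96) = 16, gcd(18, 96) = 6, gcd(20, 96) = 4, gcd(21, 96) = 3, gcd(22, 96) = 2, gcd(24, 96) = 24, gcd(26, 96) = 2, gcd(27, 96) = 3, gcd(28, 96) = 4, gcd(30, 96) = 6, gcd(32, 96) = 32, gcd(33, 96) = 3, gcd(34, 96) = 2, gcd(36, 96) = 12, gcd(38, 96) = 2, gcd(39, 96) = 3, gcd(40, 96) = 8, gcd(42, 96) = 6, gcd(44, 96) = 4, gcd(45, 96) = 3, gcd(46, 96) = 2, gcd(48, 96) = 48, gcd(50, 96) = 2, gcd(51, 96) = 3, gcd(52, 96) = 4, gcd(54, 96) = 6, gcd(56, 96) = 8, gcd(57, 96) = 3, gcd(58, 96) = 2, gcd(60, 96) = 12, gcd(62, 96) = 2, gcd(63, 96) = 3, gcd(64, 96) = 32, gcd(66, 96) = 6, gcd(68, 96) = 4, gcd(69, 96) = 3, gcd(70, 96) = 2, gcd(72, 96) = 24, gcd(74, 96) = 2, gcd(75, 96) = 3, gcd(76, 96) = 4, gcd(78, 96) = 6, gcd(80, 96) = 16, gcd(81, 96) = 3, gcd(82, 96) = 2, gcd(84, 96) = 12, gcd(86, 96) = 2, gcd(87, 96) = 3, gcd(88, 96) = 8, gcd(90, 96) = 6, gcd(92, 96) = 4, gcd(93, 96) = 3, gcd(94, 96) = 2.
All other a ∈ {1, ..., 95} have gcd(a, 96) = 1 and are units. So the nonzero zero-divisors are exactly the 63 values of a appearing in this scan.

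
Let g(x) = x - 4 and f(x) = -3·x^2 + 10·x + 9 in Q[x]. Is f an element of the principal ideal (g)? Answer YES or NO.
NO

In Q[x] the ideal (g) consists of all multiples of g, so f ∈ (g) iff g | f, i.e. iff the remainder of f on division by g is 0. Divide f by g (g is monic, so eliminate the leading term of the running remainder at each step):
  leading term -3·x^2: subtract (-3·x)·g(x) = -3·x^2 + 12·x, leaving 9 - 2·x
  leading term -2·x: subtract (-2)·g(x) = 8 - 2·x, leaving 1
The remainder r(x) = 1 ≠ 0 (and deg r < deg g), so g ∤ f, i.e. f ∉ (g).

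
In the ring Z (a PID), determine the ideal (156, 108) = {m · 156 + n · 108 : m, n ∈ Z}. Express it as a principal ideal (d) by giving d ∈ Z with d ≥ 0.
In the PID Z, (a, b) is generated by gcd(a, b). Compute gcd(156, 108) with the extended Euclidean algorithm, tracking rows (r, s, t) with s·156 + t·108 = r:
  row A: (156, 1, 0)   [1·156 + 0·108 = 156]
  row B: (108, 0, 1)   [0·156 + 1·108 = 108]
  156 = 1·108 + 48   → row C = row A − 1·row B = (48, 1, −1)   [check: 1·156 − 1·108 = 48]
  108 = 2·48 + 12   → row D = row B − 2·row C = (12, −2, 3)   [check: −2·156 + 3·108 = 12]
  48 = 4·12 + 0   → remainder 0, stop. gcd = 12 (last nonzero row D).
So gcd(156, 108) = 12, with Bézout identity −2·156 + 3·108 = 12. Containment (⊇): the Bézout identity exhibits 12 as an element of (156, 108), giving (12) ⊆ (156, 108). Containment (⊆): since 12 | 156 and 12 | 108 (156 = 12·13, 108 = 12·9), every Z-linear combination of 156 and 108 is divisible by 12, so (156, 108) ⊆ (12). Therefore (156, 108) = (12), d = 12.

Final answer: (156, 108) = (12); d = 12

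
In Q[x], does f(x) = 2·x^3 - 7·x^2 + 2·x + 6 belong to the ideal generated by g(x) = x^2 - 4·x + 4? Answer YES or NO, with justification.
NO

In Q[x] the ideal (g) consists of all multiples of g, so f ∈ (g) iff g | f, i.e. iff the remainder of f on division by g is 0. Divide f by g (g is monic, so eliminate the leading term of the running remainder at each step):
  leading term 2·x^3: subtract (2·x)·g(x) = 2·x^3 - 8·x^2 + 8·x, leaving x^2 - 6·x + 6
  leading term x^2: subtract (1)·g(x) = x^2 - 4·x + 4, leaving 2 - 2·x
The remainder r(x) = 2 - 2·x ≠ 0 (and deg r < deg g), so g ∤ f, i.e. f ∉ (g).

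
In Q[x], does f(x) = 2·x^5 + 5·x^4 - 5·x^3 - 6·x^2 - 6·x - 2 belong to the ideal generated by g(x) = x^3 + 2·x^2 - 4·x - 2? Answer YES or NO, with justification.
In Q[x] the ideal (g) consists of all multiples of g, so f ∈ (g) iff g | f, i.e. iff the remainder of f on division by g is 0. Divide f by g (g is monic, so eliminate the leading term of the running remainder at each step):
  leading term 2·x^5: subtract (2·x^2)·g(x) = 2·x^5 + 4·x^4 - 8·x^3 - 4·x^2, leaving x^4 + 3·x^3 - 2·x^2 - 6·x - 2
  leading term x^4: subtract (x)·g(x) = x^4 + 2·x^3 - 4·x^2 - 2·x, leaving x^3 + 2·x^2 - 4·x - 2
  leading term x^3: subtract (1)·g(x) = x^3 + 2·x^2 - 4·x - 2, leaving 0
The remainder is 0, so f(x) = g(x) · h(x) with h(x) = 2·x^2 + x + 1. Hence g | f, i.e. f ∈ (g).

Final answer: YES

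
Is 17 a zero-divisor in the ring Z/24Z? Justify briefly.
gcd(17, 24) = 1, so 17 is a unit in Z/24Z (it has a multiplicative inverse). A unit cannot be a zero-divisor: if 17·b ≡ 0 then multiplying both sides by 17^(−1) gives b ≡ 0. So 17 is not a zero-divisor.

Final answer: NO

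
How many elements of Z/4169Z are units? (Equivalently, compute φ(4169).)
An element a ∈ Z/4169Z is a unit iff gcd(a, 4169) = 1, so the number of units is φ(4169). φ is multiplicative, with φ(p^e) = p^e − p^(e−1). Factorise 4169 = 11 · 379. Then
  φ(4169) = (11 − 1) · (379 − 1) = 10 · 378 = 3780.

Final answer: Z/4169Z has φ(4169) = 3780 units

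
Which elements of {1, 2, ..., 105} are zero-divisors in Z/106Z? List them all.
nonzero zero-divisors of Z/106Z = {2, 4, 6, 8, 10, 12, 14, 16, 18, 20, 22, 24, 26, 28, 30, 32, 34, 36, 38, 40, 42, 44, 46, 48, 50, 52, 53, 54, 56, 58, 60, 62, 64, 66, 68, 70, 72, 74, 76, 78, 80, 82, 84, 86, 88, 90, 92, 94, 96, 98, 100, 102, 104}

An element a ∈ Z/106Z (with a ≠ 0) is a zero-divisor iff gcd(a, 106) > 1 (because a is a unit precisely when gcd(a, n) = 1, and in Z/nZ every nonzero, non-unit element is a zero-divisor). Scan a = 1, ..., 105 and keep those with gcd(a, 106) > 1:
  gcd(2, 106) = 2, gcd(4, 106) = 2, gcd(6, 106) = 2, gcd(8, 106) = 2, gcd(10, 106) = 2, gcd(12, 106) = 2, gcd(14, 106) = 2, gcd(16, 106) = 2, gcd(18, 106) = 2, gcd(20, 106) = 2, gcd(22, 106) = 2, gcd(24, 106) = 2, gcd(26, 106) = 2, gcd(28, 106) = 2, gcd(30, 106) = 2, gcd(32, 106) = 2, gcd(34, 106) = 2, gcd(36, 106) = 2, gcd(38, 106) = 2, gcd(40, 106) = 2, gcd(42, 106) = 2, gcd(44, 106) = 2, gcd(46, 106) = 2, gcd(48, 106) = 2, gcd(50, 106) = 2, gcd(52, 106) = 2, gcd(53, 106) = 53, gcd(54, 106) = 2, gcd(56, 106) = 2, gcd(58, 106) = 2, gcd(60, 106) = 2, gcd(62, 106) = 2, gcd(64, 106) = 2, gcd(66, 106) = 2, gcd(68, 106) = 2, gcd(70, 106) = 2, gcd(72, 106) = 2, gcd(74, 106) = 2, gcd(76, 106) = 2, gcd(78, 106) = 2, gcd(80, 106) = 2, gcd(82, 106) = 2, gcd(84, 106) = 2, gcd(86, 106) = 2, gcd(88, 106) = 2, gcd(90, 106) = 2, gcd(92, 106) = 2, gcd(94, 106) = 2, gcd(96, 106) = 2, gcd(98, 106) = 2, gcd(100, 106) = 2, gcd(102, 106) = 2, gcd(104, 106) = 2.
All other a ∈ {1, ..., 105} have gcd(a, 106) = 1 and are units. So the nonzero zero-divisors are exactly the 53 values of a appearing in this scan.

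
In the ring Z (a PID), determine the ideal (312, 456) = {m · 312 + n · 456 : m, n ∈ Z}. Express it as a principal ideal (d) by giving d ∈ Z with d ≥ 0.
In the PID Z, (a, b) is generated by gcd(a, b). Compute gcd(456, 312) with the extended Euclidean algorithm, tracking rows (r, s, t) with s·456 + t·312 = r:
  row A: (456, 1, 0)   [1·456 + 0·312 = 456]
  row B: (312, 0, 1)   [0·456 + 1·312 = 312]
  456 = 1·312 + 144   → row C = row A − 1·row B = (144, 1, −1)   [check: 1·456 − 1·312 = 144]
  312 = 2·144 + 24   → row D = row B − 2·row C = (24, −2, 3)   [check: −2·456 + 3·312 = 24]
  144 = 6·24 + 0   → remainder 0, stop. gcd = 24 (last nonzero row D).
So gcd(312, 456) = 24, with Bézout identity −2·456 + 3·312 = 24. Containment (⊇): the Bézout identity exhibits 24 as an element of (312, 456), giving (24) ⊆ (312, 456). Containment (⊆): since 24 | 312 and 24 | 456 (312 = 24·13, 456 = 24·19), every Z-linear combination of 312 and 456 is divisible by 24, so (312, 456) ⊆ (24). Therefore (312, 456) = (24), d = 24.

Final answer: (312, 456) = (24); d = 24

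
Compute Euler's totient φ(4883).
φ is multiplicative, with φ(p^e) = p^e − p^(e−1). Factorise 4883 = 19 · 257. Then
  φ(4883) = (19 − 1) · (257 − 1) = 18 · 256 = 4608.

Final answer: φ(4883) = 4608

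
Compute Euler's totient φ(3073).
φ is multiplicative, with φ(p^e) = p^e − p^(e−1). Factorise 3073 = 7 · 439. Then
  φ(3073) = (7 − 1) · (439 − 1) = 6 · 438 = 2628.

Final answer: φ(3073) = 2628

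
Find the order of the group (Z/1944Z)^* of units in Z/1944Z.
(Z/1944Z)^* consists of the classes a with gcd(a, 1944) = 1, so its order is φ(1944). φ is multiplicative, with φ(p^e) = p^e − p^(e−1). Factorise 1944 = 2^3 · 3^5. Then
  φ(1944) = (2^3 − 2^2) · (3^5 − 3^4) = 4 · 162 = 648.
Thus |(Z/1944Z)^*| = 648.

Final answer: |(Z/1944Z)^*| = 648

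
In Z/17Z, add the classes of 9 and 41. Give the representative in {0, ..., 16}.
Reduce the summands first: 41 ≡ 7 (mod 17), so 9 + 41 ≡ 9 + 7 (mod 17). 9 + 7 = 16; 16 = 0·17 + 16, so (9 + 41) mod 17 = 16.

Final answer: 16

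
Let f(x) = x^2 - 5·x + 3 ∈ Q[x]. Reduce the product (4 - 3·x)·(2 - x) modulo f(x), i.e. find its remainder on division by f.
First multiply in Q[x] without reducing: a · b = 3·x^2 - 10·x + 8. Now divide by f(x) = x^2 - 5·x + 3, eliminating the leading term at each step:
  leading term 3·x^2: subtract (3)·f(x) = 3·x^2 - 15·x + 9, leaving 5·x - 1
The degree is now < 2, so this is the remainder. Hence a · b ≡ 5·x - 1 in Q[x]/(f).

Final answer: a · b ≡ 5·x - 1 (mod f(x))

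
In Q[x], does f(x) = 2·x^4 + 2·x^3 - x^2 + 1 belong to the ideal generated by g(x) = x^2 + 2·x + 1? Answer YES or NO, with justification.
YES

In Q[x] the ideal (g) consists of all multiples of g, so f ∈ (g) iff g | f, i.e. iff the remainder of f on division by g is 0. Divide f by g (g is monic, so eliminate the leading term of the running remainder at each step):
  leading term 2·x^4: subtract (2·x^2)·g(x) = 2·x^4 + 4·x^3 + 2·x^2, leaving -2·x^3 - 3·x^2 + 1
  leading term -2·x^3: subtract (-2·x)·g(x) = -2·x^3 - 4·x^2 - 2·x, leaving x^2 + 2·x + 1
  leading term x^2: subtract (1)·g(x) = x^2 + 2·x + 1, leaving 0
The remainder is 0, so f(x) = g(x) · h(x) with h(x) = 2·x^2 - 2·x + 1. Hence g | f, i.e. f ∈ (g).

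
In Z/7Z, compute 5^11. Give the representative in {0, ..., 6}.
3

Use repeated squaring. Binary(11) = 1011. Walk through the bits of the exponent 11 left-to-right: at each bit after the leading one, square the running value, then multiply by 5 if the bit is 1 (always reducing mod 7):
  bit 1 = 1 (leading): start with 5.
  bit 2 = 0: square 5^2 = 25 ≡ 4 (mod 7).
  bit 3 = 1: square 4^2 = 16 ≡ 2; bit is 1, so multiply 2·5 = 10 ≡ 3 (mod 7).
  bit 4 = 1: square 3^2 = 9 ≡ 2; bit is 1, so multiply 2·5 = 10 ≡ 3 (mod 7).
Final value: 5^11 ≡ 3 (mod 7).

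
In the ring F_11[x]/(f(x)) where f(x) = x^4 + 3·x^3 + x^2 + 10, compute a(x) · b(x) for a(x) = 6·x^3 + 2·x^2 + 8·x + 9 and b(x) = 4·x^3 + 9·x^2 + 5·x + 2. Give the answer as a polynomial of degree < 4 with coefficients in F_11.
Multiply as integer polynomials: a · b = 24·x^6 + 62·x^5 + 80·x^4 + 130·x^3 + 125·x^2 + 61·x + 18. Reducing coefficients mod 11: a · b ≡ 2·x^6 + 7·x^5 + 3·x^4 + 9·x^3 + 4·x^2 + 6·x + 7. Now divide by f(x) = x^4 + 3·x^3 + x^2 + 10 in F_11[x], eliminating the leading term at each step:
  leading term 2·x^6: subtract (2·x^2)·f(x) = 2·x^6 + 6·x^5 + 2·x^4 + 9·x^2, leaving x^5 + x^4 + 9·x^3 + 6·x^2 + 6·x + 7 (coefficients mod 11)
  leading term x^5: subtract (x)·f(x) = x^5 + 3·x^4 + x^3 + 10·x, leaving 9·x^4 + 8·x^3 + 6·x^2 + 7·x + 7 (coefficients mod 11)
  leading term 9·x^4: subtract (9)·f(x) = 9·x^4 + 5·x^3 + 9·x^2 + 2, leaving 3·x^3 + 8·x^2 + 7·x + 5 (coefficients mod 11)
The degree is now < 4, so this is the remainder. Hence a · b ≡ 3·x^3 + 8·x^2 + 7·x + 5 in F_11[x]/(f).

Final answer: a · b ≡ 3·x^3 + 8·x^2 + 7·x + 5 (mod f(x))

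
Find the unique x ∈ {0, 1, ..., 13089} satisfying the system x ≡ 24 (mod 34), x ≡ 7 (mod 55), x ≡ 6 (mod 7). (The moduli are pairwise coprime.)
x ≡ 4682 (mod 13090); the representative in [0, 13090) is 4682

The moduli 34, 55, 7 are pairwise coprime, so by the CRT there is a unique solution mod 34·55·7 = 13090.
Solve by successive substitution. Start with x ≡ 24 (mod 34).
  Combine with x ≡ 7 (mod 55): write x = 24 + 34·t and require 24 + 34·t ≡ 7 (mod 55), i.e. 34·t ≡ 7 − 24 ≡ 38 (mod 55). Since 34^(−1) ≡ 34 (mod 55), t ≡ 34·38 ≡ 27 (mod 55). So x ≡ 24 + 34·27 = 942 (mod 1870).
  Combine with x ≡ 6 (mod 7): write x = 942 + 1870·t and require 942 + 1870·t ≡ 6 (mod 7), i.e. 1870·t ≡ 6 − 942 ≡ 2 (mod 7). Since 1870^(−1) ≡ 1 (mod 7) (1870 ≡ 1 (mod 7)), t ≡ 1·2 ≡ 2 (mod 7). So x ≡ 942 + 1870·2 = 4682 (mod 13090).
Unique solution in [0, 13090): x = 4682.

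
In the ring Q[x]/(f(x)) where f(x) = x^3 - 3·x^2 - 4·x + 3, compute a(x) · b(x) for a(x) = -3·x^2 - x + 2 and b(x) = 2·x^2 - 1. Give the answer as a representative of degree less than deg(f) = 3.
a · b ≡ -77·x^2 - 61·x + 58 (mod f(x))

First multiply in Q[x] without reducing: a · b = -6·x^4 - 2·x^3 + 7·x^2 + x - 2. Now divide by f(x) = x^3 - 3·x^2 - 4·x + 3, eliminating the leading term at each step:
  leading term -6·x^4: subtract (-6·x)·f(x) = -6·x^4 + 18·x^3 + 24·x^2 - 18·x, leaving -20·x^3 - 17·x^2 + 19·x - 2
  leading term -20·x^3: subtract (-20)·f(x) = -20·x^3 + 60·x^2 + 80·x - 60, leaving -77·x^2 - 61·x + 58
The degree is now < 3, so this is the remainder. Hence a · b ≡ -77·x^2 - 61·x + 58 in Q[x]/(f).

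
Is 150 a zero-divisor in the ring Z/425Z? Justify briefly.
YES

gcd(150, 425) = 25 > 1, so 150 is not a unit in Z/425Z. In Z/nZ every nonzero non-unit is a zero-divisor: explicitly, take b = 425/gcd = 17 ≠ 0 (mod 425); then 150·17 = 2550 = 6·425, i.e. 150·17 ≡ 0 (mod 425). So 150 is a zero-divisor.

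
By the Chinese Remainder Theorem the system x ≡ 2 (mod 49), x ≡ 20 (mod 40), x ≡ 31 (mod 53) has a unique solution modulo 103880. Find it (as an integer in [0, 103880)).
x ≡ 31460 (mod 103880); the representative in [0, 103880) is 31460

The moduli 49, 40, 53 are pairwise coprime, so by the CRT there is a unique solution mod 49·40·53 = 103880.
Solve by successive substitution. Start with x ≡ 2 (mod 49).
  Combine with x ≡ 20 (mod 40): write x = 2 + 49·t and require 2 + 49·t ≡ 20 (mod 40), i.e. 49·t ≡ 20 − 2 ≡ 18 (mod 40). Since 49^(−1) ≡ 9 (mod 40) (49 ≡ 9 (mod 40)), t ≡ 9·18 ≡ 2 (mod 40). So x ≡ 2 + 49·2 = 100 (mod 1960).
  Combine with x ≡ 31 (mod 53): write x = 100 + 1960·t and require 100 + 1960·t ≡ 31 (mod 53), i.e. 1960·t ≡ 31 − 100 ≡ 37 (mod 53). Since 1960^(−1) ≡ 52 (mod 53) (1960 ≡ 52 (mod 53)), t ≡ 52·37 ≡ 16 (mod 53). So x ≡ 100 + 1960·16 = 31460 (mod 103880).
Unique solution in [0, 103880): x = 31460.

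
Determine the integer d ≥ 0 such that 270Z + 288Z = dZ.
In the PID Z, (a, b) is generated by gcd(a, b). Compute gcd(288, 270) with the extended Euclidean algorithm, tracking rows (r, s, t) with s·288 + t·270 = r:
  row A: (288, 1, 0)   [1·288 + 0·270 = 288]
  row B: (270, 0, 1)   [0·288 + 1·270 = 270]
  288 = 1·270 + 18   → row C = row A − 1·row B = (18, 1, −1)   [check: 1·288 − 1·270 = 18]
  270 = 15·18 + 0   → remainder 0, stop. gcd = 18 (last nonzero row C).
So gcd(270, 288) = 18, with Bézout identity 1·288 − 1·270 = 18. Containment (⊇): the Bézout identity exhibits 18 as an element of (270, 288), giving (18) ⊆ (270, 288). Containment (⊆): since 18 | 270 and 18 | 288 (270 = 18·15, 288 = 18·16), every Z-linear combination of 270 and 288 is divisible by 18, so (270, 288) ⊆ (18). Therefore (270, 288) = (18), d = 18.

Final answer: (270, 288) = (18); d = 18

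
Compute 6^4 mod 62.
Use repeated squaring. Binary(4) = 100. Walk through the bits of the exponent 4 left-to-right: at each bit after the leading one, square the running value, then multiply by 6 if the bit is 1 (always reducing mod 62):
  bit 1 = 1 (leading): start with 6.
  bit 2 = 0: square 6^2 = 36 (mod 62).
  bit 3 = 0: square 36^2 = 1296 ≡ 56 (mod 62).
Final value: 6^4 ≡ 56 (mod 62).

Final answer: 56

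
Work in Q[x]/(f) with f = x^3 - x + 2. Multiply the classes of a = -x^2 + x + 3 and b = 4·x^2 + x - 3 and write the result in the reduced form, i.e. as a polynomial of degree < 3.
First multiply in Q[x] without reducing: a · b = -4·x^4 + 3·x^3 + 16·x^2 - 9. Now divide by f(x) = x^3 - x + 2, eliminating the leading term at each step:
  leading term -4·x^4: subtract (-4·x)·f(x) = -4·x^4 + 4·x^2 - 8·x, leaving 3·x^3 + 12·x^2 + 8·x - 9
  leading term 3·x^3: subtract (3)·f(x) = 3·x^3 - 3·x + 6, leaving 12·x^2 + 11·x - 15
The degree is now < 3, so this is the remainder. Hence a · b ≡ 12·x^2 + 11·x - 15 in Q[x]/(f).

Final answer: a · b ≡ 12·x^2 + 11·x - 15 (mod f(x))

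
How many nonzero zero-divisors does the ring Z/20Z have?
Z/20Z has 11 nonzero zero-divisors

In Z/20Z each nonzero element is either a unit (gcd with 20 is 1) or a zero-divisor (gcd > 1). The number of units is φ(20): factorise 20 = 2^2 · 5, so φ(20) = (2^2 − 2^1) · (5 − 1) = 2 · 4 = 8. The nonzero elements number 20 − 1 = 19. Hence the nonzero zero-divisors number 19 − 8 = 11.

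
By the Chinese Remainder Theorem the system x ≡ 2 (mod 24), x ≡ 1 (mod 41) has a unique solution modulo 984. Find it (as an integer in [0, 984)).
x ≡ 698 (mod 984); the representative in [0, 984) is 698

The moduli 24, 41 are pairwise coprime, so by the CRT there is a unique solution mod 24·41 = 984.
Solve by successive substitution. Start with x ≡ 2 (mod 24).
  Combine with x ≡ 1 (mod 41): write x = 2 + 24·t and require 2 + 24·t ≡ 1 (mod 41), i.e. 24·t ≡ 1 − 2 ≡ 40 (mod 41). Since 24^(−1) ≡ 12 (mod 41), t ≡ 12·40 ≡ 29 (mod 41). So x ≡ 2 + 24·29 = 698 (mod 984).
Unique solution in [0, 984): x = 698.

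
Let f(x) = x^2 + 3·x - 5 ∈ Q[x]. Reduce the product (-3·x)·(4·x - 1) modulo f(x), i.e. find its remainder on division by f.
a · b ≡ 39·x - 60 (mod f(x))

First multiply in Q[x] without reducing: a · b = -12·x^2 + 3·x. Now divide by f(x) = x^2 + 3·x - 5, eliminating the leading term at each step:
  leading term -12·x^2: subtract (-12)·f(x) = -12·x^2 - 36·x + 60, leaving 39·x - 60
The degree is now < 2, so this is the remainder. Hence a · b ≡ 39·x - 60 in Q[x]/(f).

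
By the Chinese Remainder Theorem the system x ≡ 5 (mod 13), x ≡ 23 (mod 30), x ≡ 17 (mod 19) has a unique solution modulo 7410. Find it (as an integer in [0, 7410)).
x ≡ 473 (mod 7410); the representative in [0, 7410) is 473

The moduli 13, 30, 19 are pairwise coprime, so by the CRT there is a unique solution mod 13·30·19 = 7410.
Solve by successive substitution. Start with x ≡ 5 (mod 13).
  Combine with x ≡ 23 (mod 30): write x = 5 + 13·t and require 5 + 13·t ≡ 23 (mod 30), i.e. 13·t ≡ 23 − 5 ≡ 18 (mod 30). Since 13^(−1) ≡ 7 (mod 30), t ≡ 7·18 ≡ 6 (mod 30). So x ≡ 5 + 13·6 = 83 (mod 390).
  Combine with x ≡ 17 (mod 19): write x = 83 + 390·t and require 83 + 390·t ≡ 17 (mod 19), i.e. 390·t ≡ 17 − 83 ≡ 10 (mod 19). Since 390^(−1) ≡ 2 (mod 19) (390 ≡ 10 (mod 19)), t ≡ 2·10 ≡ 1 (mod 19). So x ≡ 83 + 390·1 = 473 (mod 7410).
Unique solution in [0, 7410): x = 473.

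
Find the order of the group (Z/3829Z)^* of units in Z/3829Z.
|(Z/3829Z)^*| = 3276

(Z/3829Z)^* consists of the classes a with gcd(a, 3829) = 1, so its order is φ(3829). φ is multiplicative, with φ(p^e) = p^e − p^(e−1). Factorise 3829 = 7 · 547. Then
  φ(3829) = (7 − 1) · (547 − 1) = 6 · 546 = 3276.
Thus |(Z/3829Z)^*| = 3276.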